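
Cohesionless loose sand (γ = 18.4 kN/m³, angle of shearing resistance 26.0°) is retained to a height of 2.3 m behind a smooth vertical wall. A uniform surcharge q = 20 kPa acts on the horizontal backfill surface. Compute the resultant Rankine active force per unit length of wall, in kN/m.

K_a = tan²(45° − φ/2) = 0.3905.
Soil triangle: ½ K_a γ H² = 0.5×0.3905×18.4×2.3² = 19.00 kN/m.
Surcharge rectangle: K_a q H = 0.3905×20×2.3 = 17.96 kN/m.
Total = 19.00 + 17.96 = 36.96 kN/m.

37.0 kN/m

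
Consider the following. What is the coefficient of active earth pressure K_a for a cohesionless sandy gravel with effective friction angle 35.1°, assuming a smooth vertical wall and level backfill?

K_a = tan²(45° − φ/2) = tan²(27.45°) = 0.2698.

0.270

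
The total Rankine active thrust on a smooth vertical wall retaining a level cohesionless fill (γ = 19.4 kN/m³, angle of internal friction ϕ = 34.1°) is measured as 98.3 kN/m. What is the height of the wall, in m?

K_a = 0.2815. P_a = ½ K_a γ H² ⇒ H = √(2P_a/(K_a γ)).
H = √(2×98.3/(0.2815×19.4)) = 6.000 m.

6.00 m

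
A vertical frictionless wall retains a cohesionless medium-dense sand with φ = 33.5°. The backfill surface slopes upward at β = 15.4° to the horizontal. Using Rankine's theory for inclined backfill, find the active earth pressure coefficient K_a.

0.320

K_a = cos β · (cos β − √(cos²β − cos²φ)) / (cos β + √(cos²β − cos²φ)).
cos β = 0.9641, cos φ = 0.8339, √(cos²β − cos²φ) = 0.4839.
K_a = 0.9641 × (0.9641 − 0.4839)/(0.9641 + 0.4839) = 0.3198.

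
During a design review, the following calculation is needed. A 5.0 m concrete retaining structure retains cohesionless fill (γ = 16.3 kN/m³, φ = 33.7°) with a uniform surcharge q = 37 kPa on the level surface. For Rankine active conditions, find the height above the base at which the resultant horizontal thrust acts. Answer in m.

K_a = 0.2863.
Triangular part P₁ = ½K_aγH² = 58.33 at H/3 = 1.667 m; rectangular part P₂ = K_a q H = 52.97 at H/2 = 2.500 m.
ȳ = (P₁·1.667 + P₂·2.500)/(P₁+P₂) = 2.063 m.

2.06 m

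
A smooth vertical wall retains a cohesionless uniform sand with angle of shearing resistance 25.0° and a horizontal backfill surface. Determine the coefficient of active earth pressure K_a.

0.406

K_a = (1 − sin φ)/(1 + sin φ) = (1 − sin 25.0°)/(1 + sin 25.0°) = 0.4059.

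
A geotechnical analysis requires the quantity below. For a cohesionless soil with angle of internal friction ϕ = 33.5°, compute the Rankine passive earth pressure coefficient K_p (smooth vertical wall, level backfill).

3.46

K_p = (1 + sin φ)/(1 − sin φ) = tan²(45° + 33.5°/2) = 3.464.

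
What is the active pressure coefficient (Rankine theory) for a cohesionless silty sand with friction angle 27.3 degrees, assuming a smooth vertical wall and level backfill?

K_a = tan²(45° − φ/2) = tan²(31.35°) = 0.3711.

0.371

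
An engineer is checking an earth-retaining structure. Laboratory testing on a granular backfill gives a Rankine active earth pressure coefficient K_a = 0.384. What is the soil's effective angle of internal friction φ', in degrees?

K_a = tan²(45° − φ/2) ⇒ 45° − φ/2 = arctan(√0.384) = 31.79°.
φ = 2(45° − 31.79°) = 26.43°.

26.4°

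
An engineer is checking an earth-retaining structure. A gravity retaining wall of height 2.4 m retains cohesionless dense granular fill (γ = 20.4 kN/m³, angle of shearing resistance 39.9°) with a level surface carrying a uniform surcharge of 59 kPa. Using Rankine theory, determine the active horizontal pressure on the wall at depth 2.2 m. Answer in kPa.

22.7 kPa

K_a = (1 − sin φ)/(1 + sin φ) = 0.2184.
σ_v = γz + q = 20.4 × 2.2 + 59 = 103.9 kPa.
σ_h = K_a σ_v = 0.2184 × 103.9 = 22.69 kPa.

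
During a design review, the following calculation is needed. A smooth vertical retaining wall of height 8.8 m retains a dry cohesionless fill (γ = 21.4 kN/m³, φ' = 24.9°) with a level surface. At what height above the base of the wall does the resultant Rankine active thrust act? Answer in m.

K_a = 0.4074.
The pressure distribution is triangular, so the resultant acts at H/3 above the base = 8.8/3 = 2.933 m.

2.93 m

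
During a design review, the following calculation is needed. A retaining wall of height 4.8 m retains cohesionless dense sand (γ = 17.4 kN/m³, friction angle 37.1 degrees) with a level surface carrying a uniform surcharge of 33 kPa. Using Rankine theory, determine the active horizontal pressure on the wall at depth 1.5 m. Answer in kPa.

K_a = (1 − sin φ)/(1 + sin φ) = 0.2475.
σ_v = γz + q = 17.4 × 1.5 + 33 = 59.10 kPa.
σ_h = K_a σ_v = 0.2475 × 59.10 = 14.63 kPa.

14.6 kPa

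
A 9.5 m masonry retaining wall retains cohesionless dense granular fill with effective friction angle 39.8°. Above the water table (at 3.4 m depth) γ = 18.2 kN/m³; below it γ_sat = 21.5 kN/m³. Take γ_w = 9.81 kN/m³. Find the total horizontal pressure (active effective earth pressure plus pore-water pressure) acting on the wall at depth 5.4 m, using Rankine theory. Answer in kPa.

38.3 kPa

K_a = (1 − sin φ)/(1 + sin φ) = 0.2194.
γ' = 21.5 − 9.81 = 11.69 kN/m³.
Effective vertical stress at 5.4 m: σ'_v = 18.2×3.4 + 11.69×2.00 = 85.26 kPa.
σ'_h = K_a σ'_v = 0.2194 × 85.26 = 18.71 kPa; u = γ_w × 2.00 = 19.62 kPa.
Total σ_h = 18.71 + 19.62 = 38.33 kPa.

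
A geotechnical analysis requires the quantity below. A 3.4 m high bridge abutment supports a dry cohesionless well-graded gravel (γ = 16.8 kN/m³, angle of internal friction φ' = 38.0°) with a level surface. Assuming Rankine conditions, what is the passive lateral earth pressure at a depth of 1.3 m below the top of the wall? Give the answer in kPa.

K_p = (1 + sin φ)/(1 − sin φ) = 4.204.
σ_h = K_p γ z = 4.204 × 16.8 × 1.3 = 91.81 kPa.

91.8 kPa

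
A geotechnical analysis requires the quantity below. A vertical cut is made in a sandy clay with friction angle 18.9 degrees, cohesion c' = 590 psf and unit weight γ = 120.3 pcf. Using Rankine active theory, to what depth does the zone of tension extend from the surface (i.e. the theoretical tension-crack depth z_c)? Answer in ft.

13.7 ft

K_a = tan²(45° − 18.9°/2) = 0.5107; √K_a = 0.7146.
The active pressure is zero where K_a γ z = 2c√K_a, so z_c = 2c/(γ√K_a) = 2×590/(120.3×0.7146) = 13.73 ft.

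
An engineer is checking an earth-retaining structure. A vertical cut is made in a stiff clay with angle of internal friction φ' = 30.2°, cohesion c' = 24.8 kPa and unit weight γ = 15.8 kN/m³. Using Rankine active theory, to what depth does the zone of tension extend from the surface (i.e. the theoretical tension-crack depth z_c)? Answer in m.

5.46 m

K_a = tan²(45° − 30.2°/2) = 0.3307; √K_a = 0.5750.
The active pressure is zero where K_a γ z = 2c√K_a, so z_c = 2c/(γ√K_a) = 2×24.8/(15.8×0.5750) = 5.459 m.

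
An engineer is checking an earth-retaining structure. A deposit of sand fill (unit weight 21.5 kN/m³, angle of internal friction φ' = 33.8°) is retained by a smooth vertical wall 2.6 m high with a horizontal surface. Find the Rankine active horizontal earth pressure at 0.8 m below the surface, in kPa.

4.90 kPa

K_a = (1 − sin φ)/(1 + sin φ) = 0.2851.
σ_h = K_a γ z = 0.2851 × 21.5 × 0.8 = 4.904 kPa.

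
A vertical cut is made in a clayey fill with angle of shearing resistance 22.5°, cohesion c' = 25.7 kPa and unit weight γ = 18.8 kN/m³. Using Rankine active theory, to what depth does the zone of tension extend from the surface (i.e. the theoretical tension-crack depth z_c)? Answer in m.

4.09 m

K_a = tan²(45° − 22.5°/2) = 0.4465; √K_a = 0.6682.
The active pressure is zero where K_a γ z = 2c√K_a, so z_c = 2c/(γ√K_a) = 2×25.7/(18.8×0.6682) = 4.092 m.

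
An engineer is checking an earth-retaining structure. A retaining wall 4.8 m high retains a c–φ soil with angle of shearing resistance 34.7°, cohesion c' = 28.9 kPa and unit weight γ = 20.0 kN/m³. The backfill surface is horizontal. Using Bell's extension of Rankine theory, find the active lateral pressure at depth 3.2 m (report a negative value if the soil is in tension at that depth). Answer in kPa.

-12.7 kPa

K_a = (1 − sin φ)/(1 + sin φ) = 0.2745.
σ_a = K_a γ z − 2c√K_a = 0.2745×20.0×3.2 − 2×28.9×0.5239 = -12.72 kPa.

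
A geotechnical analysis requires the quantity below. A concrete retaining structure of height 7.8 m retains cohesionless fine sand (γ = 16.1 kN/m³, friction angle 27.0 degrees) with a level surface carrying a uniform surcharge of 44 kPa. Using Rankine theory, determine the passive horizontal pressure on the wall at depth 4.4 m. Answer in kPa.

306 kPa

K_p = (1 + sin φ)/(1 − sin φ) = 2.663.
σ_v = γz + q = 16.1 × 4.4 + 44 = 114.8 kPa.
σ_h = K_p σ_v = 2.663 × 114.8 = 305.8 kPa.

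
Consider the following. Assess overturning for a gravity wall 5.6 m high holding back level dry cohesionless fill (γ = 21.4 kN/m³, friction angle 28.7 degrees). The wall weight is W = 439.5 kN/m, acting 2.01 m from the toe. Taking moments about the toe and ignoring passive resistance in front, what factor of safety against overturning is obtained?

K_a = tan²(45° − 28.7°/2) = 0.3511.
P_a = ½K_aγH² = 0.5×0.3511×21.4×5.6² = 117.8 kN/m, acting at H/3 = 1.867 m above the base.
Overturning moment M_o = P_a × H/3 = 117.8 × 1.867 = 219.9.
Resisting moment M_r = W × 2.01 = 439.5 × 2.01 = 883.4.
FS_overturning = M_r/M_o = 883.4/219.9 = 4.016.

4.02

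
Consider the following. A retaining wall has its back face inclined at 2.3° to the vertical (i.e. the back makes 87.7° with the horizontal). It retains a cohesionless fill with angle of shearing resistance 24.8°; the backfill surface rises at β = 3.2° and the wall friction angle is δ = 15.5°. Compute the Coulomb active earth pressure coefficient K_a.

0.399

K_a = sin²(α+φ) / [sin²α · sin(α−δ) · (1 + √{sin(φ+δ)sin(φ−β) / (sin(α−δ)sin(α+β))})²].
With α = 87.7°, φ = 24.8°, δ = 15.5°, β = 3.2°: K_a = 0.3990.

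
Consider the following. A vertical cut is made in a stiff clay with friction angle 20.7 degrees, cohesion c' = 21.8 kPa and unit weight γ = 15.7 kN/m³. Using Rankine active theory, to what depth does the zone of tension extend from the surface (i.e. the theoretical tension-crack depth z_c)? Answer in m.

K_a = tan²(45° − 20.7°/2) = 0.4777; √K_a = 0.6911.
The active pressure is zero where K_a γ z = 2c√K_a, so z_c = 2c/(γ√K_a) = 2×21.8/(15.7×0.6911) = 4.018 m.

4.02 m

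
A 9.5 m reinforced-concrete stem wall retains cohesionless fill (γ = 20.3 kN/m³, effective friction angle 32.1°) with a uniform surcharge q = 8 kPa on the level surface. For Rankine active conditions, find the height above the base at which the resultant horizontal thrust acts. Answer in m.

K_a = 0.3060.
Triangular part P₁ = ½K_aγH² = 280.3 at H/3 = 3.167 m; rectangular part P₂ = K_a q H = 23.26 at H/2 = 4.750 m.
ȳ = (P₁·3.167 + P₂·4.750)/(P₁+P₂) = 3.288 m.

3.29 m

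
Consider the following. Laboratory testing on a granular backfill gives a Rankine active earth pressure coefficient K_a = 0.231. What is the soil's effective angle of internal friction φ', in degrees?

K_a = tan²(45° − φ/2) ⇒ 45° − φ/2 = arctan(√0.231) = 25.67°.
φ = 2(45° − 25.67°) = 38.66°.

38.7°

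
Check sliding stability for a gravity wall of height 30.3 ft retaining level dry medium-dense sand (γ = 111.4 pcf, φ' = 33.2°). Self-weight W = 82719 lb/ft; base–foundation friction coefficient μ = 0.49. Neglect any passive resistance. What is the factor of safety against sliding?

K_a = tan²(45° − 33.2°/2) = 0.2924.
P_a = ½K_aγH² = 0.5×0.2924×111.4×30.3² = 14950 lb/ft, acting at H/3 = 10.10 ft above the base.
FS_sliding = μW / P_a = 0.49×82719 / 14950 = 2.711.

2.71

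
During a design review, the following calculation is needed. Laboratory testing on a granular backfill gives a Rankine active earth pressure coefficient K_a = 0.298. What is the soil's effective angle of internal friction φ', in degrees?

K_a = tan²(45° − φ/2) ⇒ 45° − φ/2 = arctan(√0.298) = 28.63°.
φ = 2(45° − 28.63°) = 32.74°.

32.7°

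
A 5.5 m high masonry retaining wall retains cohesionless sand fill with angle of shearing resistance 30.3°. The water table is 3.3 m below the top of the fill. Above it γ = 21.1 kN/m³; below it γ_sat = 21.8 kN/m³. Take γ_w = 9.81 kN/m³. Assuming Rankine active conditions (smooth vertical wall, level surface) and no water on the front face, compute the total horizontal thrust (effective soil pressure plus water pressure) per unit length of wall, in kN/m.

K_a = tan²(45° − φ/2) = 0.3293.
γ' = 21.8 − 9.81 = 11.99 kN/m³. Depth below WT = 2.2 m.
σ'_h at WT = K_a γ d_w = 22.93 kPa; at base = 22.93 + K_a γ' × 2.2 = 31.62 kPa.
P₁ (0–3.3 m) = ½×22.93×3.3 = 37.84. P₂ (3.3–5.5 m) = ½(22.93+31.62)×2.2 = 60.00.
P_w = ½ γ_w h₂² = 0.5×9.81×2.2² = 23.74. Total = 37.84+60.00+23.74 = 121.6 kN/m.

122 kN/m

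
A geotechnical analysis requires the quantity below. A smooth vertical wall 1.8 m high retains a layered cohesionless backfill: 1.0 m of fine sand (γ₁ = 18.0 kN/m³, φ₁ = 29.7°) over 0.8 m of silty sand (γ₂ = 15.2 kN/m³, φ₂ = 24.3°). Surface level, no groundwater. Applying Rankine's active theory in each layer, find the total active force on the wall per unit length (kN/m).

11.1 kN/m

K_a1 = tan²(45°−29.7°/2) = 0.3374; K_a2 = tan²(45°−24.3°/2) = 0.4169.
Layer 1: σ at base = K_a1 γ₁ h₁ = 6.073 kPa; P₁ = ½×6.073×1.0 = 3.036.
Layer 2: σ_v at top = γ₁h₁ = 18.00; σ_h top = K_a2×18.00 = 7.505; σ_h base = K_a2×(18.00+15.2×0.8) = 12.57.
P₂ = ½(7.505+12.57)×0.8 = 8.032. Total P_a = 3.036+8.032 = 11.07 kN/m.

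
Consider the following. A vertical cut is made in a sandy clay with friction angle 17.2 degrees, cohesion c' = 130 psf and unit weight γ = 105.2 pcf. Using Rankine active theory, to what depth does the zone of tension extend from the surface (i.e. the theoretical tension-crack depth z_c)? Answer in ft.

K_a = tan²(45° − 17.2°/2) = 0.5436; √K_a = 0.7373.
The active pressure is zero where K_a γ z = 2c√K_a, so z_c = 2c/(γ√K_a) = 2×130/(105.2×0.7373) = 3.352 ft.

3.35 ft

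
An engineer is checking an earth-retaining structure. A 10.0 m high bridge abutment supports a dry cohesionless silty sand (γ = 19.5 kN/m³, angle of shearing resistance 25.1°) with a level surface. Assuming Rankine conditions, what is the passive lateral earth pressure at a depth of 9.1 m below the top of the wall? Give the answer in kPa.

K_p = (1 + sin φ)/(1 − sin φ) = 2.473.
σ_h = K_p γ z = 2.473 × 19.5 × 9.1 = 438.9 kPa.

439 kPa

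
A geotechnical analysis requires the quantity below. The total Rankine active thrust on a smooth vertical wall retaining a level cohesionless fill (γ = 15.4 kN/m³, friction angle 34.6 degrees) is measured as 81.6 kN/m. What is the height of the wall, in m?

6.20 m

K_a = 0.2756. P_a = ½ K_a γ H² ⇒ H = √(2P_a/(K_a γ)).
H = √(2×81.6/(0.2756×15.4)) = 6.201 m.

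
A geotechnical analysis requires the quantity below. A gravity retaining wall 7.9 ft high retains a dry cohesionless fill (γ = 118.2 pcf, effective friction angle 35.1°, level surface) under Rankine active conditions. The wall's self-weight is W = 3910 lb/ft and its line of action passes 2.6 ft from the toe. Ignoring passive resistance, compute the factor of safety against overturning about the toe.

K_a = tan²(45° − 35.1°/2) = 0.2698.
P_a = ½K_aγH² = 0.5×0.2698×118.2×7.9² = 995.3 lb/ft, acting at H/3 = 2.633 ft above the base.
Overturning moment M_o = P_a × H/3 = 995.3 × 2.633 = 2621.
Resisting moment M_r = W × 2.6 = 3910 × 2.6 = 10170.
FS_overturning = M_r/M_o = 10170/2621 = 3.879.

3.88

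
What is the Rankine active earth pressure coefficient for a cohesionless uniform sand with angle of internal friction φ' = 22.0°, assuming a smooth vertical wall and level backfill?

0.455

K_a = (1 − sin φ)/(1 + sin φ) = (1 − sin 22.0°)/(1 + sin 22.0°) = 0.4550.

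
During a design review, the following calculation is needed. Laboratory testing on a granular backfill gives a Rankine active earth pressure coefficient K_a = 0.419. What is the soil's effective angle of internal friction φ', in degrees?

K_a = tan²(45° − φ/2) ⇒ 45° − φ/2 = arctan(√0.419) = 32.92°.
φ = 2(45° − 32.92°) = 24.17°.

24.2°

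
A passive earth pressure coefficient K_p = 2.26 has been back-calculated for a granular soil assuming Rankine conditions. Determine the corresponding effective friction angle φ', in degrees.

K_p = (1+sin φ)/(1−sin φ) ⇒ sin φ = (K_p − 1)/(K_p + 1) = 0.3865.
φ = arcsin(0.3865) = 22.74°.

22.7°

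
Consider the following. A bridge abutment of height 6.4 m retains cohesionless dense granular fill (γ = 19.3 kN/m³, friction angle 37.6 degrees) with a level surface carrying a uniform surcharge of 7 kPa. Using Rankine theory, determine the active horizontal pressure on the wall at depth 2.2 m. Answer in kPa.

K_a = (1 − sin φ)/(1 + sin φ) = 0.2421.
σ_v = γz + q = 19.3 × 2.2 + 7 = 49.46 kPa.
σ_h = K_a σ_v = 0.2421 × 49.46 = 11.98 kPa.

12.0 kPa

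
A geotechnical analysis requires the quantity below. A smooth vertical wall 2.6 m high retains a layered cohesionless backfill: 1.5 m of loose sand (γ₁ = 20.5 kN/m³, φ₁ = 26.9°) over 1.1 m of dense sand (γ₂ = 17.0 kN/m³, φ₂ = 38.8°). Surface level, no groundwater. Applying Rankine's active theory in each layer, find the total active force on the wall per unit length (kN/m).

18.8 kN/m

K_a1 = tan²(45°−26.9°/2) = 0.3770; K_a2 = tan²(45°−38.8°/2) = 0.2296.
Layer 1: σ at base = K_a1 γ₁ h₁ = 11.59 kPa; P₁ = ½×11.59×1.5 = 8.695.
Layer 2: σ_v at top = γ₁h₁ = 30.75; σ_h top = K_a2×30.75 = 7.059; σ_h base = K_a2×(30.75+17.0×1.1) = 11.35.
P₂ = ½(7.059+11.35)×1.1 = 10.13. Total P_a = 8.695+10.13 = 18.82 kN/m.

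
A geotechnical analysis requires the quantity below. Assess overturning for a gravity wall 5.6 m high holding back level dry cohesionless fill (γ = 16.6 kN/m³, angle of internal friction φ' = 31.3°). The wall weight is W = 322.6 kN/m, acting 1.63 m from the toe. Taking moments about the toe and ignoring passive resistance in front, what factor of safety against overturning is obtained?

K_a = tan²(45° − 31.3°/2) = 0.3162.
P_a = ½K_aγH² = 0.5×0.3162×16.6×5.6² = 82.30 kN/m, acting at H/3 = 1.867 m above the base.
Overturning moment M_o = P_a × H/3 = 82.30 × 1.867 = 153.6.
Resisting moment M_r = W × 1.63 = 322.6 × 1.63 = 525.8.
FS_overturning = M_r/M_o = 525.8/153.6 = 3.423.

3.42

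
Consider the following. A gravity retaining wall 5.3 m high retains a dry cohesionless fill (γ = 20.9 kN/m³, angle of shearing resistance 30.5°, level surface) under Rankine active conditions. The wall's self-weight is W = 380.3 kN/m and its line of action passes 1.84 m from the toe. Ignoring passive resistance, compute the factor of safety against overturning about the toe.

4.13

K_a = tan²(45° − 30.5°/2) = 0.3267.
P_a = ½K_aγH² = 0.5×0.3267×20.9×5.3² = 95.89 kN/m, acting at H/3 = 1.767 m above the base.
Overturning moment M_o = P_a × H/3 = 95.89 × 1.767 = 169.4.
Resisting moment M_r = W × 1.84 = 380.3 × 1.84 = 699.8.
FS_overturning = M_r/M_o = 699.8/169.4 = 4.131.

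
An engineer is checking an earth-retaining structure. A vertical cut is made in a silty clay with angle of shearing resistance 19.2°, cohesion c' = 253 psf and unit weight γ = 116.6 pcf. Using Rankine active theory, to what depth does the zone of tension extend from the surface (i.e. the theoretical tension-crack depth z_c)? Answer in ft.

6.11 ft

K_a = tan²(45° − 19.2°/2) = 0.5050; √K_a = 0.7107.
The active pressure is zero where K_a γ z = 2c√K_a, so z_c = 2c/(γ√K_a) = 2×253/(116.6×0.7107) = 6.106 ft.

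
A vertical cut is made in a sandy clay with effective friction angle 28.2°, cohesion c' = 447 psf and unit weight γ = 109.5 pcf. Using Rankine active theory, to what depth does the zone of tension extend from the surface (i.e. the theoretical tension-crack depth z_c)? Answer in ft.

K_a = tan²(45° − 28.2°/2) = 0.3582; √K_a = 0.5985.
The active pressure is zero where K_a γ z = 2c√K_a, so z_c = 2c/(γ√K_a) = 2×447/(109.5×0.5985) = 13.64 ft.

13.6 ft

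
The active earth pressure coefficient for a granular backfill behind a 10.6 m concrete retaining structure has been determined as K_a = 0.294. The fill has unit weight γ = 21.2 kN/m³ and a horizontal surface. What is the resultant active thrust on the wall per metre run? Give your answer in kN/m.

350 kN/m

P = ½ K_a γ H² = 0.5 × 0.294 × 21.2 × 10.6² = 350.2 kN/m.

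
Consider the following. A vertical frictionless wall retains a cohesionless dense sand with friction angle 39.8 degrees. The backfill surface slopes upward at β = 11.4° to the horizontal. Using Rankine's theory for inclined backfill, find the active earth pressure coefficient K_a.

K_a = cos β · (cos β − √(cos²β − cos²φ)) / (cos β + √(cos²β − cos²φ)).
cos β = 0.9803, cos φ = 0.7683, √(cos²β − cos²φ) = 0.6088.
K_a = 0.9803 × (0.9803 − 0.6088)/(0.9803 + 0.6088) = 0.2291.

0.229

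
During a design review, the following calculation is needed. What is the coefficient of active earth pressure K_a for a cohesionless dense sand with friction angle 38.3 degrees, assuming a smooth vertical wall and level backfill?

K_a = (1 − sin φ)/(1 + sin φ) = (1 − sin 38.3°)/(1 + sin 38.3°) = 0.2347.

0.235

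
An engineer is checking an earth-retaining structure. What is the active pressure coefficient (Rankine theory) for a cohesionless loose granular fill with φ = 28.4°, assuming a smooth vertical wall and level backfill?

K_a = tan²(45° − φ/2) = tan²(30.80°) = 0.3554.

0.355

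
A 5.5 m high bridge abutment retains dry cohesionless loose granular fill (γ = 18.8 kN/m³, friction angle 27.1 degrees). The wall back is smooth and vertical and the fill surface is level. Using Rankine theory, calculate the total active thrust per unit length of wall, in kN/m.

K_a = tan²(45° − φ/2) = 0.3741.
P_a = ½ K_a γ H² = 0.5 × 0.3741 × 18.8 × 5.5² = 106.4 kN/m.

106 kN/m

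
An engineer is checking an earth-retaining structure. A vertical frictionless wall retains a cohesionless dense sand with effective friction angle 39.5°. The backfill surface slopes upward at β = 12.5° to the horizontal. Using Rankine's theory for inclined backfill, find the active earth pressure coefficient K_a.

K_a = cos β · (cos β − √(cos²β − cos²φ)) / (cos β + √(cos²β − cos²φ)).
cos β = 0.9763, cos φ = 0.7716, √(cos²β − cos²φ) = 0.5981.
K_a = 0.9763 × (0.9763 − 0.5981)/(0.9763 + 0.5981) = 0.2345.

0.235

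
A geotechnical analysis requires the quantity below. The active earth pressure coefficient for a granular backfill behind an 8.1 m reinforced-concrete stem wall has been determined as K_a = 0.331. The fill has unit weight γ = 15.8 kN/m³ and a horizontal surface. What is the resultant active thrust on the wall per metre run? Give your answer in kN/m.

172 kN/m

P = ½ K_a γ H² = 0.5 × 0.331 × 15.8 × 8.1² = 171.6 kN/m.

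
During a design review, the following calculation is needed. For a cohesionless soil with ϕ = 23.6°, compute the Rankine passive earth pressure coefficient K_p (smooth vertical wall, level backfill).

2.34

K_p = (1 + sin φ)/(1 − sin φ) = tan²(45° + 23.6°/2) = 2.335.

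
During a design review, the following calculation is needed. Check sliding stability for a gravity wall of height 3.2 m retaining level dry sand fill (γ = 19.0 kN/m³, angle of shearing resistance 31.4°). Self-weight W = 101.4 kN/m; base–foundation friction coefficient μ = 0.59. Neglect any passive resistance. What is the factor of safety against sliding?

1.95

K_a = tan²(45° − 31.4°/2) = 0.3149.
P_a = ½K_aγH² = 0.5×0.3149×19.0×3.2² = 30.64 kN/m, acting at H/3 = 1.067 m above the base.
FS_sliding = μW / P_a = 0.59×101.4 / 30.64 = 1.953.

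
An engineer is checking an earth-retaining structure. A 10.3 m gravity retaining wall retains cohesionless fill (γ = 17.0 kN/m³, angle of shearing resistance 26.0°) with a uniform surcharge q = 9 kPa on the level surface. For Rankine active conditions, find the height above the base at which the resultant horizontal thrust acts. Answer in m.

K_a = 0.3905.
Triangular part P₁ = ½K_aγH² = 352.1 at H/3 = 3.433 m; rectangular part P₂ = K_a q H = 36.20 at H/2 = 5.150 m.
ȳ = (P₁·3.433 + P₂·5.150)/(P₁+P₂) = 3.593 m.

3.59 m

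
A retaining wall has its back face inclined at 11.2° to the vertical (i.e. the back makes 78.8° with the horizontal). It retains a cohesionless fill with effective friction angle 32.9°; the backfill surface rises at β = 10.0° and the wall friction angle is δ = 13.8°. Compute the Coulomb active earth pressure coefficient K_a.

K_a = sin²(α+φ) / [sin²α · sin(α−δ) · (1 + √{sin(φ+δ)sin(φ−β) / (sin(α−δ)sin(α+β))})²].
With α = 78.8°, φ = 32.9°, δ = 13.8°, β = 10.0°: K_a = 0.4072.

0.407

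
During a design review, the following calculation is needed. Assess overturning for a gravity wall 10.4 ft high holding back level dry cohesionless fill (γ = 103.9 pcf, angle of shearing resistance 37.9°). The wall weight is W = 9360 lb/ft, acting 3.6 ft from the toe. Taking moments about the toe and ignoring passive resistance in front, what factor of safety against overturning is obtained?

7.24

K_a = tan²(45° − 37.9°/2) = 0.2389.
P_a = ½K_aγH² = 0.5×0.2389×103.9×10.4² = 1343 lb/ft, acting at H/3 = 3.467 ft above the base.
Overturning moment M_o = P_a × H/3 = 1343 × 3.467 = 4654.
Resisting moment M_r = W × 3.6 = 9360 × 3.6 = 33700.
FS_overturning = M_r/M_o = 33700/4654 = 7.240.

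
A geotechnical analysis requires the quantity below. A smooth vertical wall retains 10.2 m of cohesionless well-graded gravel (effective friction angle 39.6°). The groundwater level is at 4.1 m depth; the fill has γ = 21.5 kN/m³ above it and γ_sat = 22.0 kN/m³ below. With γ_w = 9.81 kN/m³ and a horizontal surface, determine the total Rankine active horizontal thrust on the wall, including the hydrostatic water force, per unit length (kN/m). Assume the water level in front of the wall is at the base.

392 kN/m

K_a = tan²(45° − φ/2) = 0.2214.
γ' = 22.0 − 9.81 = 12.19 kN/m³. Depth below WT = 6.1 m.
σ'_h at WT = K_a γ d_w = 19.52 kPa; at base = 19.52 + K_a γ' × 6.1 = 35.98 kPa.
P₁ (0–4.1 m) = ½×19.52×4.1 = 40.01. P₂ (4.1–10.2 m) = ½(19.52+35.98)×6.1 = 169.3.
P_w = ½ γ_w h₂² = 0.5×9.81×6.1² = 182.5. Total = 40.01+169.3+182.5 = 391.8 kN/m.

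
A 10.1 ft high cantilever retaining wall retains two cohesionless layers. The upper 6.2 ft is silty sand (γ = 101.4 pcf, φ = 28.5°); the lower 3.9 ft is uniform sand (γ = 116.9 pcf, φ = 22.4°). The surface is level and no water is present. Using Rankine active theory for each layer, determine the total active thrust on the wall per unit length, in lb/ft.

K_a1 = tan²(45°−28.5°/2) = 0.3540; K_a2 = tan²(45°−22.4°/2) = 0.4482.
Layer 1: σ at base = K_a1 γ₁ h₁ = 222.5 psf; P₁ = ½×222.5×6.2 = 689.8.
Layer 2: σ_v at top = γ₁h₁ = 628.7; σ_h top = K_a2×628.7 = 281.7; σ_h base = K_a2×(628.7+116.9×3.9) = 486.1.
P₂ = ½(281.7+486.1)×3.9 = 1497. Total P_a = 689.8+1497 = 2187 lb/ft.

2190 lb/ft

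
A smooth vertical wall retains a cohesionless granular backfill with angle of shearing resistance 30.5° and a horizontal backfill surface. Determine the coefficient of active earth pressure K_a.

0.327

K_a = (1 − sin φ)/(1 + sin φ) = (1 − sin 30.5°)/(1 + sin 30.5°) = 0.3267.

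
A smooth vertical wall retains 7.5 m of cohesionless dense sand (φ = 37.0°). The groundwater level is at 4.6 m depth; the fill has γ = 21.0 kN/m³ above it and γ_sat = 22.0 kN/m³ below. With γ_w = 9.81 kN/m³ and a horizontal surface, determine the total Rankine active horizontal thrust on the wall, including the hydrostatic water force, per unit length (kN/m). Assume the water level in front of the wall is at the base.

179 kN/m

K_a = tan²(45° − φ/2) = 0.2486.
γ' = 22.0 − 9.81 = 12.19 kN/m³. Depth below WT = 2.9 m.
σ'_h at WT = K_a γ d_w = 24.01 kPa; at base = 24.01 + K_a γ' × 2.9 = 32.80 kPa.
P₁ (0–4.6 m) = ½×24.01×4.6 = 55.23. P₂ (4.6–7.5 m) = ½(24.01+32.80)×2.9 = 82.38.
P_w = ½ γ_w h₂² = 0.5×9.81×2.9² = 41.25. Total = 55.23+82.38+41.25 = 178.9 kN/m.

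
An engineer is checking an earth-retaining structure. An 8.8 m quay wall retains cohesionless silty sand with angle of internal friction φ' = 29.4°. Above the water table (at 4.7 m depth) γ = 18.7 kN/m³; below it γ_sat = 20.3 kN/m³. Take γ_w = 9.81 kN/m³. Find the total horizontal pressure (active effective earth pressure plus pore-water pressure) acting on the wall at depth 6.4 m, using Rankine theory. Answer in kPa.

52.8 kPa

K_a = (1 − sin φ)/(1 + sin φ) = 0.3415.
γ' = 20.3 − 9.81 = 10.49 kN/m³.
Effective vertical stress at 6.4 m: σ'_v = 18.7×4.7 + 10.49×1.70 = 105.7 kPa.
σ'_h = K_a σ'_v = 0.3415 × 105.7 = 36.10 kPa; u = γ_w × 1.70 = 16.68 kPa.
Total σ_h = 36.10 + 16.68 = 52.78 kPa.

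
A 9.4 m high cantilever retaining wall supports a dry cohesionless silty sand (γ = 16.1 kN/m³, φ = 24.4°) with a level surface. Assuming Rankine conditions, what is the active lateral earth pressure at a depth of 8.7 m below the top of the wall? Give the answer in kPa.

K_a = (1 − sin φ)/(1 + sin φ) = 0.4153.
σ_h = K_a γ z = 0.4153 × 16.1 × 8.7 = 58.17 kPa.

58.2 kPa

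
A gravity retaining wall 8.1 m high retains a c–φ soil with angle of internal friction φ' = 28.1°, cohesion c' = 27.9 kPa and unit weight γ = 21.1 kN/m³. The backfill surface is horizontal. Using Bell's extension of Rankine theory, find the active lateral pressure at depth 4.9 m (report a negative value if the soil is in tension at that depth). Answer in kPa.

3.72 kPa

K_a = (1 − sin φ)/(1 + sin φ) = 0.3596.
σ_a = K_a γ z − 2c√K_a = 0.3596×21.1×4.9 − 2×27.9×0.5997 = 3.718 kPa.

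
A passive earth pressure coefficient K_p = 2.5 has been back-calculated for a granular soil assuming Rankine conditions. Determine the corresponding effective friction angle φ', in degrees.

K_p = (1+sin φ)/(1−sin φ) ⇒ sin φ = (K_p − 1)/(K_p + 1) = 0.4286.
φ = arcsin(0.4286) = 25.38°.

25.4°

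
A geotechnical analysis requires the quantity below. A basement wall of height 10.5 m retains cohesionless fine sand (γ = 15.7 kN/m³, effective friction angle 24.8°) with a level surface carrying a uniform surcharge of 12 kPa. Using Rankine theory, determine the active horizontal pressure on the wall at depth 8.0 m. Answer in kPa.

K_a = (1 − sin φ)/(1 + sin φ) = 0.4090.
σ_v = γz + q = 15.7 × 8.0 + 12 = 137.6 kPa.
σ_h = K_a σ_v = 0.4090 × 137.6 = 56.28 kPa.

56.3 kPa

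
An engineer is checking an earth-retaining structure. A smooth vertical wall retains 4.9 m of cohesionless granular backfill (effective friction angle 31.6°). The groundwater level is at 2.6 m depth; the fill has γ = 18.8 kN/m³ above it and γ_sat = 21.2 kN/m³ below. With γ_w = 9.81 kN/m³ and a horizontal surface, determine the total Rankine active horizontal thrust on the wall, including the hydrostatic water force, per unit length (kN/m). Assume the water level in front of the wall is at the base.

K_a = tan²(45° − φ/2) = 0.3123.
γ' = 21.2 − 9.81 = 11.39 kN/m³. Depth below WT = 2.3 m.
σ'_h at WT = K_a γ d_w = 15.27 kPa; at base = 15.27 + K_a γ' × 2.3 = 23.45 kPa.
P₁ (0–2.6 m) = ½×15.27×2.6 = 19.85. P₂ (2.6–4.9 m) = ½(15.27+23.45)×2.3 = 44.53.
P_w = ½ γ_w h₂² = 0.5×9.81×2.3² = 25.95. Total = 19.85+44.53+25.95 = 90.32 kN/m.

90.3 kN/m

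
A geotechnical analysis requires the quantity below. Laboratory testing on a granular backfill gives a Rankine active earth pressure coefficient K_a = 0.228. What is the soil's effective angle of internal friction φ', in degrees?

K_a = tan²(45° − φ/2) ⇒ 45° − φ/2 = arctan(√0.228) = 25.52°.
φ = 2(45° − 25.52°) = 38.95°.

39.0°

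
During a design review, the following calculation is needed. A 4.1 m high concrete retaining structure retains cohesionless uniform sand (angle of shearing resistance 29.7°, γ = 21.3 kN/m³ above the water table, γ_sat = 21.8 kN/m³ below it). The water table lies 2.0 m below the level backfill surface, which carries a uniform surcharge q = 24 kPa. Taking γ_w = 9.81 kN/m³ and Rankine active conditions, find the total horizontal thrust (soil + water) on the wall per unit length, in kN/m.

K_a = tan²(45° − φ/2) = 0.3374.
γ' = 21.8 − 9.81 = 11.99 kN/m³. h₂ = H − d_w = 2.1 m.
σ'_h: at surface K_a·q = 8.097; at WT K_a(q+γd_w) = 22.47; at base K_a(q+γd_w+γ'h₂) = 30.96 kPa.
P₁ = ½(8.097+22.47)×2.0 = 30.57; P₂ = ½(22.47+30.96)×2.1 = 56.11; P_w = ½γ_w h₂² = 21.63.
Total = 30.57+56.11+21.63 = 108.3 kN/m.

108 kN/m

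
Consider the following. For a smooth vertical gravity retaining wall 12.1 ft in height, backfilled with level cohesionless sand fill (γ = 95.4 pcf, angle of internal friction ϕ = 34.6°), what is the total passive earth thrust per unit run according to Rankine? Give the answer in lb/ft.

25300 lb/ft

K_p = tan²(45° + φ/2) = 3.628.
P_p = ½ K_p γ H² = 0.5 × 3.628 × 95.4 × 12.1² = 25340 lb/ft.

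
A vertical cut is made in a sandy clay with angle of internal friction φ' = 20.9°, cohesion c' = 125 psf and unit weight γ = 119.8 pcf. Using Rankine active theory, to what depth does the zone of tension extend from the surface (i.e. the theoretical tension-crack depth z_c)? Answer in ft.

3.03 ft

K_a = tan²(45° − 20.9°/2) = 0.4741; √K_a = 0.6886.
The active pressure is zero where K_a γ z = 2c√K_a, so z_c = 2c/(γ√K_a) = 2×125/(119.8×0.6886) = 3.031 ft.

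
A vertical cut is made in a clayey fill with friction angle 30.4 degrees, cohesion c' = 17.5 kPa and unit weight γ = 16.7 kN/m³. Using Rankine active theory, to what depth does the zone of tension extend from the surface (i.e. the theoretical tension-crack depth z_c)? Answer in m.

3.66 m

K_a = tan²(45° − 30.4°/2) = 0.3280; √K_a = 0.5727.
The active pressure is zero where K_a γ z = 2c√K_a, so z_c = 2c/(γ√K_a) = 2×17.5/(16.7×0.5727) = 3.659 m.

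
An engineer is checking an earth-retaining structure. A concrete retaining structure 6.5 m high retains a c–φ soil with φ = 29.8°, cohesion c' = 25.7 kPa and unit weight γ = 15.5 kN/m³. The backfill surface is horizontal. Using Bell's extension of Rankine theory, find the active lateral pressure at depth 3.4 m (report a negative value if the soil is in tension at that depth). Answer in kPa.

-12.1 kPa

K_a = (1 − sin φ)/(1 + sin φ) = 0.3360.
σ_a = K_a γ z − 2c√K_a = 0.3360×15.5×3.4 − 2×25.7×0.5797 = -12.09 kPa.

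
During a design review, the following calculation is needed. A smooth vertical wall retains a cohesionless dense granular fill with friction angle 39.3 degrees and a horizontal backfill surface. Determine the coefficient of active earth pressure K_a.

K_a = tan²(45° − φ/2) = tan²(25.35°) = 0.2245.

0.224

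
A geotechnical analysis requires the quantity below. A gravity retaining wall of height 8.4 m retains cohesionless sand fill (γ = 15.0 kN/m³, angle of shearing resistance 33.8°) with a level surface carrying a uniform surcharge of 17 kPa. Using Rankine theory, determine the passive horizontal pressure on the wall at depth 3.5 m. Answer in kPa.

244 kPa

K_p = (1 + sin φ)/(1 − sin φ) = 3.508.
σ_v = γz + q = 15.0 × 3.5 + 17 = 69.50 kPa.
σ_h = K_p σ_v = 3.508 × 69.50 = 243.8 kPa.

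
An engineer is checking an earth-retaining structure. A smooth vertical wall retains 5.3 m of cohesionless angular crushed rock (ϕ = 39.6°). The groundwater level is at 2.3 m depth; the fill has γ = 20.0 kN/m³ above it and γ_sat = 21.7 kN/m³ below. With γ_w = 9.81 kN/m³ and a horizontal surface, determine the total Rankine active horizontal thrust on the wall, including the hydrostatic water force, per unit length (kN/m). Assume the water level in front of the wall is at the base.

K_a = tan²(45° − φ/2) = 0.2214.
γ' = 21.7 − 9.81 = 11.89 kN/m³. Depth below WT = 3.0 m.
σ'_h at WT = K_a γ d_w = 10.19 kPa; at base = 10.19 + K_a γ' × 3.0 = 18.08 kPa.
P₁ (0–2.3 m) = ½×10.19×2.3 = 11.71. P₂ (2.3–5.3 m) = ½(10.19+18.08)×3.0 = 42.41.
P_w = ½ γ_w h₂² = 0.5×9.81×3.0² = 44.14. Total = 11.71+42.41+44.14 = 98.26 kN/m.

98.3 kN/m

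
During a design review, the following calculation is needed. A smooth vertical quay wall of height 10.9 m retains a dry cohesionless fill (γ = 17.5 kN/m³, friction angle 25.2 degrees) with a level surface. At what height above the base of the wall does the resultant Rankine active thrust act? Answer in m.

K_a = 0.4027.
The pressure distribution is triangular, so the resultant acts at H/3 above the base = 10.9/3 = 3.633 m.

3.63 m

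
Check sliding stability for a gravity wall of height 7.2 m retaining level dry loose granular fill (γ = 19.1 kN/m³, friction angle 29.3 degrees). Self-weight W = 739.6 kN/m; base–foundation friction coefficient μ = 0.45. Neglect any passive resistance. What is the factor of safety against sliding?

1.96

K_a = tan²(45° − 29.3°/2) = 0.3428.
P_a = ½K_aγH² = 0.5×0.3428×19.1×7.2² = 169.7 kN/m, acting at H/3 = 2.400 m above the base.
FS_sliding = μW / P_a = 0.45×739.6 / 169.7 = 1.961.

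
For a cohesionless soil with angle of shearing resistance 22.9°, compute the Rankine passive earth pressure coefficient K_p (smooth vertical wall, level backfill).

2.27

K_p = (1 + sin φ)/(1 − sin φ) = tan²(45° + 22.9°/2) = 2.274.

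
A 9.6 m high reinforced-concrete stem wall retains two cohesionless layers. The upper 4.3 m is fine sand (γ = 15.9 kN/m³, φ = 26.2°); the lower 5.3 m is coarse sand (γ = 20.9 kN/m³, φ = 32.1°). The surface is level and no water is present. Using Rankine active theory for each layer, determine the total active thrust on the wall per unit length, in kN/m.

K_a1 = tan²(45°−26.2°/2) = 0.3874; K_a2 = tan²(45°−32.1°/2) = 0.3060.
Layer 1: σ at base = K_a1 γ₁ h₁ = 26.49 kPa; P₁ = ½×26.49×4.3 = 56.95.
Layer 2: σ_v at top = γ₁h₁ = 68.37; σ_h top = K_a2×68.37 = 20.92; σ_h base = K_a2×(68.37+20.9×5.3) = 54.82.
P₂ = ½(20.92+54.82)×5.3 = 200.7. Total P_a = 56.95+200.7 = 257.7 kN/m.

258 kN/m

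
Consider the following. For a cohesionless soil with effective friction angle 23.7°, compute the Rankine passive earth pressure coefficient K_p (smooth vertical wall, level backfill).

2.34

K_p = (1 + sin φ)/(1 − sin φ) = tan²(45° + 23.7°/2) = 2.344.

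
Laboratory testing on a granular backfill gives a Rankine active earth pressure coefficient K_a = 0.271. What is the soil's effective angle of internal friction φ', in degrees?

35.0°

K_a = tan²(45° − φ/2) ⇒ 45° − φ/2 = arctan(√0.271) = 27.50°.
φ = 2(45° − 27.50°) = 35.00°.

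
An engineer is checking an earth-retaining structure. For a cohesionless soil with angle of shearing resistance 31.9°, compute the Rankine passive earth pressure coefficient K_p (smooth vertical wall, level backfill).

3.24

K_p = (1 + sin φ)/(1 − sin φ) = tan²(45° + 31.9°/2) = 3.241.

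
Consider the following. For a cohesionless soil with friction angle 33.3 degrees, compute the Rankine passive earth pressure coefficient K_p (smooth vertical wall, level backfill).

K_p = (1 + sin φ)/(1 − sin φ) = tan²(45° + 33.3°/2) = 3.435.

3.43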